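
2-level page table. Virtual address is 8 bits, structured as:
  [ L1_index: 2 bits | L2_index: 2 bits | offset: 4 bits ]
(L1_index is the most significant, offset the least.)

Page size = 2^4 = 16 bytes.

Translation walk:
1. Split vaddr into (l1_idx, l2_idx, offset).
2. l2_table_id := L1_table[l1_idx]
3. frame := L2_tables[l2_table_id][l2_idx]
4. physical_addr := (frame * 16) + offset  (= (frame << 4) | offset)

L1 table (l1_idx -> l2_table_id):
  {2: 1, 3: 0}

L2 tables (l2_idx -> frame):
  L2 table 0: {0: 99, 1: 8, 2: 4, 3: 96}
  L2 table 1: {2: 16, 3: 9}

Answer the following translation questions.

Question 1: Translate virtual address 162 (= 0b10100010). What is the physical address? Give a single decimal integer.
Answer: 258

Derivation:
vaddr = 162 = 0b10100010
Split: l1_idx=2, l2_idx=2, offset=2
L1[2] = 1
L2[1][2] = 16
paddr = 16 * 16 + 2 = 258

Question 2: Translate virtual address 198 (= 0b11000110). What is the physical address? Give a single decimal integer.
Answer: 1590

Derivation:
vaddr = 198 = 0b11000110
Split: l1_idx=3, l2_idx=0, offset=6
L1[3] = 0
L2[0][0] = 99
paddr = 99 * 16 + 6 = 1590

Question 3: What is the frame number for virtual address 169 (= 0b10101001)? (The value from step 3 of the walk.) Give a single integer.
Answer: 16

Derivation:
vaddr = 169: l1_idx=2, l2_idx=2
L1[2] = 1; L2[1][2] = 16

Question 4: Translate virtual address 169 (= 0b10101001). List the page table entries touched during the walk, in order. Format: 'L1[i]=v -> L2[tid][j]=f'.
Answer: L1[2]=1 -> L2[1][2]=16

Derivation:
vaddr = 169 = 0b10101001
Split: l1_idx=2, l2_idx=2, offset=9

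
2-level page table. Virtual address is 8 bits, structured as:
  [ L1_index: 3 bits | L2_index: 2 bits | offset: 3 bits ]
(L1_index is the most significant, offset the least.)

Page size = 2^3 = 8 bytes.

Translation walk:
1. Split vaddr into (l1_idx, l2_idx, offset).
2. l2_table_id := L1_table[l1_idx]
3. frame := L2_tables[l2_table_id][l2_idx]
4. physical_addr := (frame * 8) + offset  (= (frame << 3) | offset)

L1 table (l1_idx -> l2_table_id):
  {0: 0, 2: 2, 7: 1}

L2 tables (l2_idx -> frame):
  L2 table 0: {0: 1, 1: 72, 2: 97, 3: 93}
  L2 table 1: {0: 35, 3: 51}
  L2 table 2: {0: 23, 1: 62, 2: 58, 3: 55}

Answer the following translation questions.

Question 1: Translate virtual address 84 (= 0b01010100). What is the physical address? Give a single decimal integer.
vaddr = 84 = 0b01010100
Split: l1_idx=2, l2_idx=2, offset=4
L1[2] = 2
L2[2][2] = 58
paddr = 58 * 8 + 4 = 468

Answer: 468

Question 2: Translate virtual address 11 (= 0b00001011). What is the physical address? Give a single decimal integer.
vaddr = 11 = 0b00001011
Split: l1_idx=0, l2_idx=1, offset=3
L1[0] = 0
L2[0][1] = 72
paddr = 72 * 8 + 3 = 579

Answer: 579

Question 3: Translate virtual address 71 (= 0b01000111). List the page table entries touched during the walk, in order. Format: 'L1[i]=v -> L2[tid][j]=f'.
vaddr = 71 = 0b01000111
Split: l1_idx=2, l2_idx=0, offset=7

Answer: L1[2]=2 -> L2[2][0]=23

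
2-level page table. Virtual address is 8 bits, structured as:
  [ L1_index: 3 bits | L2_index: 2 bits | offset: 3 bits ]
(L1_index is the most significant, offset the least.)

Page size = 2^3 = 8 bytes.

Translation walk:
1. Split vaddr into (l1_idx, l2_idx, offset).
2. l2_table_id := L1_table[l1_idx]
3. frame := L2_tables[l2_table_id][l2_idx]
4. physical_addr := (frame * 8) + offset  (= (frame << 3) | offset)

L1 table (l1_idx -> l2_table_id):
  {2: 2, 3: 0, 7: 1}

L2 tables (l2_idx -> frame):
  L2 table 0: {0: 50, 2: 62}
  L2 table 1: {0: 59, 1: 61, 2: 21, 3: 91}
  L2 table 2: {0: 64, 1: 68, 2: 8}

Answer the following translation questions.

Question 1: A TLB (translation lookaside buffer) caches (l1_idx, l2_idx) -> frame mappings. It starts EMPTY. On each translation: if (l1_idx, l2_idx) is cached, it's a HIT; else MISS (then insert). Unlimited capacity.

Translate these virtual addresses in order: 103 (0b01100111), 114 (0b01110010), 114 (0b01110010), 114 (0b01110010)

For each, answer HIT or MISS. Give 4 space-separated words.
vaddr=103: (3,0) not in TLB -> MISS, insert
vaddr=114: (3,2) not in TLB -> MISS, insert
vaddr=114: (3,2) in TLB -> HIT
vaddr=114: (3,2) in TLB -> HIT

Answer: MISS MISS HIT HIT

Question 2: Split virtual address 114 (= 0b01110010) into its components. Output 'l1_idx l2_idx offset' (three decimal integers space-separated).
vaddr = 114 = 0b01110010
  top 3 bits -> l1_idx = 3
  next 2 bits -> l2_idx = 2
  bottom 3 bits -> offset = 2

Answer: 3 2 2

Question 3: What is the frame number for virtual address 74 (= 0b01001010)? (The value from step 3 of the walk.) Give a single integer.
Answer: 68

Derivation:
vaddr = 74: l1_idx=2, l2_idx=1
L1[2] = 2; L2[2][1] = 68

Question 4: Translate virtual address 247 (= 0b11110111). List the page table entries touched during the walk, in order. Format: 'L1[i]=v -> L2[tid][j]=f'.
Answer: L1[7]=1 -> L2[1][2]=21

Derivation:
vaddr = 247 = 0b11110111
Split: l1_idx=7, l2_idx=2, offset=7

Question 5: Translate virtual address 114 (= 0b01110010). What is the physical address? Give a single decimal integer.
Answer: 498

Derivation:
vaddr = 114 = 0b01110010
Split: l1_idx=3, l2_idx=2, offset=2
L1[3] = 0
L2[0][2] = 62
paddr = 62 * 8 + 2 = 498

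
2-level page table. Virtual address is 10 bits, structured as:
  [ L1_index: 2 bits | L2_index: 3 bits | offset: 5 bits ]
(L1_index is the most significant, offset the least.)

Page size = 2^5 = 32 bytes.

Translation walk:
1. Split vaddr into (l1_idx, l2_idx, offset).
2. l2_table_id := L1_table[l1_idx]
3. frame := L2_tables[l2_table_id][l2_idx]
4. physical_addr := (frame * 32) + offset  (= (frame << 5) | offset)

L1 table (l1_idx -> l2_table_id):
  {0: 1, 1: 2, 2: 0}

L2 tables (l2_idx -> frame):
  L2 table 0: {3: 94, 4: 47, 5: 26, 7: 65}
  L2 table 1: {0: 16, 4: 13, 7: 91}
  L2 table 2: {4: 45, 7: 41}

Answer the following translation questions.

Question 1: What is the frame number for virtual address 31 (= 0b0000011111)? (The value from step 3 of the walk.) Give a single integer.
vaddr = 31: l1_idx=0, l2_idx=0
L1[0] = 1; L2[1][0] = 16

Answer: 16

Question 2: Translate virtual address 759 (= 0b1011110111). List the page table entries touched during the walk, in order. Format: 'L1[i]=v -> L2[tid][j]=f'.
Answer: L1[2]=0 -> L2[0][7]=65

Derivation:
vaddr = 759 = 0b1011110111
Split: l1_idx=2, l2_idx=7, offset=23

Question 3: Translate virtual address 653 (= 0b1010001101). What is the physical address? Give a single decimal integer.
Answer: 1517

Derivation:
vaddr = 653 = 0b1010001101
Split: l1_idx=2, l2_idx=4, offset=13
L1[2] = 0
L2[0][4] = 47
paddr = 47 * 32 + 13 = 1517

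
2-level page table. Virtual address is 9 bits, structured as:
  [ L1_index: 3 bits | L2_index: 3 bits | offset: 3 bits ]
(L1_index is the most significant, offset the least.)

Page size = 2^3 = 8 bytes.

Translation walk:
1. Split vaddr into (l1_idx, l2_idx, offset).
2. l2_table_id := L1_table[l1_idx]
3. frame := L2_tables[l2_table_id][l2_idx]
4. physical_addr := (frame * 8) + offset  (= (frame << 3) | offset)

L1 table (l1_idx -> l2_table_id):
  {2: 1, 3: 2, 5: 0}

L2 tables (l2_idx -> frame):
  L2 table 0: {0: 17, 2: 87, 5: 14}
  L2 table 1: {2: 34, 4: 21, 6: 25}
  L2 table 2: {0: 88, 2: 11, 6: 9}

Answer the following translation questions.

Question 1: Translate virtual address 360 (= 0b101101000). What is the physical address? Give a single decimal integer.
Answer: 112

Derivation:
vaddr = 360 = 0b101101000
Split: l1_idx=5, l2_idx=5, offset=0
L1[5] = 0
L2[0][5] = 14
paddr = 14 * 8 + 0 = 112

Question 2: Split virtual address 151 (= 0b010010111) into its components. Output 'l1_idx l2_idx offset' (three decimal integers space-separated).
Answer: 2 2 7

Derivation:
vaddr = 151 = 0b010010111
  top 3 bits -> l1_idx = 2
  next 3 bits -> l2_idx = 2
  bottom 3 bits -> offset = 7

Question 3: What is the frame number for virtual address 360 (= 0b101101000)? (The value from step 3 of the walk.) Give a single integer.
Answer: 14

Derivation:
vaddr = 360: l1_idx=5, l2_idx=5
L1[5] = 0; L2[0][5] = 14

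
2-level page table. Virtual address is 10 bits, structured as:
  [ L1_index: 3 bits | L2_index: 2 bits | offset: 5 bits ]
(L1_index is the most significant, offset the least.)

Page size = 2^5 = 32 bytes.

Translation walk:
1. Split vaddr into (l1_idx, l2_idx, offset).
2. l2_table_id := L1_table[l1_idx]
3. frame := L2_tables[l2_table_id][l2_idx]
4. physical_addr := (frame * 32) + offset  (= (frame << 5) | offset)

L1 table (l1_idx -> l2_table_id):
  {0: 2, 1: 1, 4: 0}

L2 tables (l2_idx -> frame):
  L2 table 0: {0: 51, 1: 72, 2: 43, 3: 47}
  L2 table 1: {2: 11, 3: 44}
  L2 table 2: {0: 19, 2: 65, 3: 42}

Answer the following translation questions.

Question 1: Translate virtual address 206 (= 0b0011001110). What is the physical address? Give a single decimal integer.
vaddr = 206 = 0b0011001110
Split: l1_idx=1, l2_idx=2, offset=14
L1[1] = 1
L2[1][2] = 11
paddr = 11 * 32 + 14 = 366

Answer: 366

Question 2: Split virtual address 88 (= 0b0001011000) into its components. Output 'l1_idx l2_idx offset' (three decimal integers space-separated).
vaddr = 88 = 0b0001011000
  top 3 bits -> l1_idx = 0
  next 2 bits -> l2_idx = 2
  bottom 5 bits -> offset = 24

Answer: 0 2 24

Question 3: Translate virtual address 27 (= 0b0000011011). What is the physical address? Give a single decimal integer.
Answer: 635

Derivation:
vaddr = 27 = 0b0000011011
Split: l1_idx=0, l2_idx=0, offset=27
L1[0] = 2
L2[2][0] = 19
paddr = 19 * 32 + 27 = 635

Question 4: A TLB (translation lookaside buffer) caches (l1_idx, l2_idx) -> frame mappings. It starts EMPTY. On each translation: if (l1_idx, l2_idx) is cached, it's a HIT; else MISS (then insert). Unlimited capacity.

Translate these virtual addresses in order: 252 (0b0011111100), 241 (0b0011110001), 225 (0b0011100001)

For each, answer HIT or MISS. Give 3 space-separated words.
vaddr=252: (1,3) not in TLB -> MISS, insert
vaddr=241: (1,3) in TLB -> HIT
vaddr=225: (1,3) in TLB -> HIT

Answer: MISS HIT HIT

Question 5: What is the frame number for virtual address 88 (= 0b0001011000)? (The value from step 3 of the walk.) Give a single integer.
Answer: 65

Derivation:
vaddr = 88: l1_idx=0, l2_idx=2
L1[0] = 2; L2[2][2] = 65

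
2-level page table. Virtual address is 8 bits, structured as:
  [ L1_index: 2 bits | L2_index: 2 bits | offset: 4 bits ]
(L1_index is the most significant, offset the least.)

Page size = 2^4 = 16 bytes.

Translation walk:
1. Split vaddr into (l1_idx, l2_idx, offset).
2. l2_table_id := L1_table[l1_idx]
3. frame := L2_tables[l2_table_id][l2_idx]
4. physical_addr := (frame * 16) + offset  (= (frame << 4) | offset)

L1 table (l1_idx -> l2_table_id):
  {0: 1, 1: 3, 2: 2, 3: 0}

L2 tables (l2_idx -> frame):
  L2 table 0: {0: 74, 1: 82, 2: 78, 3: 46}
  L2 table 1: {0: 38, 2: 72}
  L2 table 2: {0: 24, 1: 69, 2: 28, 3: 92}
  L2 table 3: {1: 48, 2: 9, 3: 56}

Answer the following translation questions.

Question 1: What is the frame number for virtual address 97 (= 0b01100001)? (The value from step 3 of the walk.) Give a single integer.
Answer: 9

Derivation:
vaddr = 97: l1_idx=1, l2_idx=2
L1[1] = 3; L2[3][2] = 9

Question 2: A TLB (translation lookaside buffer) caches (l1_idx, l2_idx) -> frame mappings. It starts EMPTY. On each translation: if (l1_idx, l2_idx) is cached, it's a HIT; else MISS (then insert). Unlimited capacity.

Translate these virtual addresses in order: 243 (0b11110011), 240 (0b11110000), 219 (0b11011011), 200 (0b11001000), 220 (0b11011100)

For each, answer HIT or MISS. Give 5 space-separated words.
vaddr=243: (3,3) not in TLB -> MISS, insert
vaddr=240: (3,3) in TLB -> HIT
vaddr=219: (3,1) not in TLB -> MISS, insert
vaddr=200: (3,0) not in TLB -> MISS, insert
vaddr=220: (3,1) in TLB -> HIT

Answer: MISS HIT MISS MISS HIT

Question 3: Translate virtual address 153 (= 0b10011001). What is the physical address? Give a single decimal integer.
vaddr = 153 = 0b10011001
Split: l1_idx=2, l2_idx=1, offset=9
L1[2] = 2
L2[2][1] = 69
paddr = 69 * 16 + 9 = 1113

Answer: 1113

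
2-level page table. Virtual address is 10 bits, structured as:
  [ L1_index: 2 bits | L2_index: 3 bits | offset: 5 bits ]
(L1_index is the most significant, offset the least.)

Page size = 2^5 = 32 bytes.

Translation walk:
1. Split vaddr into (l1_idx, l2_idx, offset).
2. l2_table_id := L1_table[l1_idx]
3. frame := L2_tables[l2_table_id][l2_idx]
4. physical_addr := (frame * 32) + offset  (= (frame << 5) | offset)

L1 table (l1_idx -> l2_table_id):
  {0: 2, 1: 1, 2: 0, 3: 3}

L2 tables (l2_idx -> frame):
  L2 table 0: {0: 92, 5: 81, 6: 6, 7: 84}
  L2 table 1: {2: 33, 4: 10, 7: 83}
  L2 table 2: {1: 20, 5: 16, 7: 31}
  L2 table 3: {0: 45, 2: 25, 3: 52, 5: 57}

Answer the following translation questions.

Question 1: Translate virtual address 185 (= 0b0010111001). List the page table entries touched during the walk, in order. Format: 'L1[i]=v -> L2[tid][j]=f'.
vaddr = 185 = 0b0010111001
Split: l1_idx=0, l2_idx=5, offset=25

Answer: L1[0]=2 -> L2[2][5]=16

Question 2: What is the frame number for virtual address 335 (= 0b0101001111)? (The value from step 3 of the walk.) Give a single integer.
vaddr = 335: l1_idx=1, l2_idx=2
L1[1] = 1; L2[1][2] = 33

Answer: 33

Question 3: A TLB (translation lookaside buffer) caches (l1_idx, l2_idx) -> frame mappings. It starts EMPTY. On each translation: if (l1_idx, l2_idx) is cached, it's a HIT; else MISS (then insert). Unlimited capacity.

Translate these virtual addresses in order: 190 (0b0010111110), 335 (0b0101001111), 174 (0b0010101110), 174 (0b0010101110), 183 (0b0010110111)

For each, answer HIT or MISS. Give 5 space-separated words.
Answer: MISS MISS HIT HIT HIT

Derivation:
vaddr=190: (0,5) not in TLB -> MISS, insert
vaddr=335: (1,2) not in TLB -> MISS, insert
vaddr=174: (0,5) in TLB -> HIT
vaddr=174: (0,5) in TLB -> HIT
vaddr=183: (0,5) in TLB -> HIT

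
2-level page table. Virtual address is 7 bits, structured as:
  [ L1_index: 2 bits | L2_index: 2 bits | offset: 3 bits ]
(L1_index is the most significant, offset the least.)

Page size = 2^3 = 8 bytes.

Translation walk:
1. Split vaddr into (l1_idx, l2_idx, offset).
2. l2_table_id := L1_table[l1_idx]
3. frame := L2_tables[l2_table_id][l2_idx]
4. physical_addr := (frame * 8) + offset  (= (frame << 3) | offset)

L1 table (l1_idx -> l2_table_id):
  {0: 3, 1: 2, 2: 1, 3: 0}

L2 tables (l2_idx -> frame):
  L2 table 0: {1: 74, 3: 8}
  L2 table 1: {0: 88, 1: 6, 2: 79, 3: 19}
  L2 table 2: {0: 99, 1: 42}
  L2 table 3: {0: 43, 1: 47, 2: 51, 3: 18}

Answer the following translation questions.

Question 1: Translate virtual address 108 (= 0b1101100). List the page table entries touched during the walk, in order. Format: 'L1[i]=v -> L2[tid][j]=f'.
Answer: L1[3]=0 -> L2[0][1]=74

Derivation:
vaddr = 108 = 0b1101100
Split: l1_idx=3, l2_idx=1, offset=4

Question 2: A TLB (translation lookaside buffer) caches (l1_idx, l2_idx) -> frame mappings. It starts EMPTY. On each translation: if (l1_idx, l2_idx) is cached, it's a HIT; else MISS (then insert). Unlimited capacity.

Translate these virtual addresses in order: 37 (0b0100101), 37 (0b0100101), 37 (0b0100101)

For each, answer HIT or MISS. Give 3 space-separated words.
vaddr=37: (1,0) not in TLB -> MISS, insert
vaddr=37: (1,0) in TLB -> HIT
vaddr=37: (1,0) in TLB -> HIT

Answer: MISS HIT HIT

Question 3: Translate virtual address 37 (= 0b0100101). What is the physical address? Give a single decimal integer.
Answer: 797

Derivation:
vaddr = 37 = 0b0100101
Split: l1_idx=1, l2_idx=0, offset=5
L1[1] = 2
L2[2][0] = 99
paddr = 99 * 8 + 5 = 797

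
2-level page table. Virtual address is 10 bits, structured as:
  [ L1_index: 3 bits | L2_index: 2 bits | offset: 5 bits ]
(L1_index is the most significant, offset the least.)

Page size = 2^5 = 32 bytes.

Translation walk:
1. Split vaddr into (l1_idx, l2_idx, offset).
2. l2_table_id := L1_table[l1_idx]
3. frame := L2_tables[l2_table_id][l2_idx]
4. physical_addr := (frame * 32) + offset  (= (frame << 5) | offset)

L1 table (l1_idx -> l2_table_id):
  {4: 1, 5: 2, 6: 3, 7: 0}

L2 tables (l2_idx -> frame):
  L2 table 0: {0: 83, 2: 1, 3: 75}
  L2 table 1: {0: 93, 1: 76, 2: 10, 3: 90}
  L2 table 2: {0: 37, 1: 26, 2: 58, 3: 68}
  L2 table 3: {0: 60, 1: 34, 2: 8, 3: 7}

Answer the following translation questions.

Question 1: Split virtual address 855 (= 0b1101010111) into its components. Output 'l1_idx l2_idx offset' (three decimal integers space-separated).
vaddr = 855 = 0b1101010111
  top 3 bits -> l1_idx = 6
  next 2 bits -> l2_idx = 2
  bottom 5 bits -> offset = 23

Answer: 6 2 23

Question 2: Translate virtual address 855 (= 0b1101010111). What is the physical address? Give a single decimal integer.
Answer: 279

Derivation:
vaddr = 855 = 0b1101010111
Split: l1_idx=6, l2_idx=2, offset=23
L1[6] = 3
L2[3][2] = 8
paddr = 8 * 32 + 23 = 279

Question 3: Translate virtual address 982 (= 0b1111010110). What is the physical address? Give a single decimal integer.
Answer: 54

Derivation:
vaddr = 982 = 0b1111010110
Split: l1_idx=7, l2_idx=2, offset=22
L1[7] = 0
L2[0][2] = 1
paddr = 1 * 32 + 22 = 54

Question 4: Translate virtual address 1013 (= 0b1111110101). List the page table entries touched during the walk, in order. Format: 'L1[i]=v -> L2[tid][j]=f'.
Answer: L1[7]=0 -> L2[0][3]=75

Derivation:
vaddr = 1013 = 0b1111110101
Split: l1_idx=7, l2_idx=3, offset=21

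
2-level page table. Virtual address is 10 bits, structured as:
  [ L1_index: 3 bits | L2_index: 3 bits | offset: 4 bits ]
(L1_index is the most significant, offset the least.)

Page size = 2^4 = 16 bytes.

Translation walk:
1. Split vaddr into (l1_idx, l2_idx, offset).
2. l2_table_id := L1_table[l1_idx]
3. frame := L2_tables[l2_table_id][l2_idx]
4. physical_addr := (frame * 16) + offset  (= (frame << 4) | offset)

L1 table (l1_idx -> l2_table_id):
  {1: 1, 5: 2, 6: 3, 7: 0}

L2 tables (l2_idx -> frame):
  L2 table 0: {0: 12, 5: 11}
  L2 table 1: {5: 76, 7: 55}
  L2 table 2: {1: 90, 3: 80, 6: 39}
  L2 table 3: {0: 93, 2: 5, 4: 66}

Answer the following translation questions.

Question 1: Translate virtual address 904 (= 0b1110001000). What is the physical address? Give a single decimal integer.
vaddr = 904 = 0b1110001000
Split: l1_idx=7, l2_idx=0, offset=8
L1[7] = 0
L2[0][0] = 12
paddr = 12 * 16 + 8 = 200

Answer: 200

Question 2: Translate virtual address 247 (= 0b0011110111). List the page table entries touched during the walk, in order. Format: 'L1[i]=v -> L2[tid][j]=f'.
vaddr = 247 = 0b0011110111
Split: l1_idx=1, l2_idx=7, offset=7

Answer: L1[1]=1 -> L2[1][7]=55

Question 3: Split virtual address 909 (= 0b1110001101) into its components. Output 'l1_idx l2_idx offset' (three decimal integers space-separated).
vaddr = 909 = 0b1110001101
  top 3 bits -> l1_idx = 7
  next 3 bits -> l2_idx = 0
  bottom 4 bits -> offset = 13

Answer: 7 0 13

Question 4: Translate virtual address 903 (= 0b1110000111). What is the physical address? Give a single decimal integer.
Answer: 199

Derivation:
vaddr = 903 = 0b1110000111
Split: l1_idx=7, l2_idx=0, offset=7
L1[7] = 0
L2[0][0] = 12
paddr = 12 * 16 + 7 = 199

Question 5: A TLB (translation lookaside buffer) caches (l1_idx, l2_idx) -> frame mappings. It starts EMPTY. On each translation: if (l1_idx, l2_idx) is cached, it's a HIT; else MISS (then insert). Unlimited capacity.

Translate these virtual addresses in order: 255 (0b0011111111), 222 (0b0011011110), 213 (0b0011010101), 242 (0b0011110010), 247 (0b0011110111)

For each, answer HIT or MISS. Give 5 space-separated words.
Answer: MISS MISS HIT HIT HIT

Derivation:
vaddr=255: (1,7) not in TLB -> MISS, insert
vaddr=222: (1,5) not in TLB -> MISS, insert
vaddr=213: (1,5) in TLB -> HIT
vaddr=242: (1,7) in TLB -> HIT
vaddr=247: (1,7) in TLB -> HIT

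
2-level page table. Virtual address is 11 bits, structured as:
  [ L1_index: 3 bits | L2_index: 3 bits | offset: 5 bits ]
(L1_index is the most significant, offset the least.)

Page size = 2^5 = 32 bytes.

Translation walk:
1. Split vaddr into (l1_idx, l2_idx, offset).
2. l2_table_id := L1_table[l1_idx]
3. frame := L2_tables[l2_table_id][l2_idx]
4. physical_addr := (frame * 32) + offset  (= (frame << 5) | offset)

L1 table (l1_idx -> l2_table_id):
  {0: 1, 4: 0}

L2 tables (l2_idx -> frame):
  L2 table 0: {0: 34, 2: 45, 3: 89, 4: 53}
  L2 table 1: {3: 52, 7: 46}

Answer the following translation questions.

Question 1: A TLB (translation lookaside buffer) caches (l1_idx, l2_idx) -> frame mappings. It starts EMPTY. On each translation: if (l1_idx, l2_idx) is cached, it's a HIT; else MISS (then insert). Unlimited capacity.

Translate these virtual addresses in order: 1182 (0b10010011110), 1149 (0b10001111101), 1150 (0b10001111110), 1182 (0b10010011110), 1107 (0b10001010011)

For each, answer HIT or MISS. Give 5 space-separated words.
vaddr=1182: (4,4) not in TLB -> MISS, insert
vaddr=1149: (4,3) not in TLB -> MISS, insert
vaddr=1150: (4,3) in TLB -> HIT
vaddr=1182: (4,4) in TLB -> HIT
vaddr=1107: (4,2) not in TLB -> MISS, insert

Answer: MISS MISS HIT HIT MISS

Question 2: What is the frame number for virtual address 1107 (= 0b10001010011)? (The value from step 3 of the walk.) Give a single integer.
vaddr = 1107: l1_idx=4, l2_idx=2
L1[4] = 0; L2[0][2] = 45

Answer: 45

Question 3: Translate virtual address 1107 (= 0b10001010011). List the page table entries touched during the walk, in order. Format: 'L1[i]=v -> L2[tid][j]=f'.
vaddr = 1107 = 0b10001010011
Split: l1_idx=4, l2_idx=2, offset=19

Answer: L1[4]=0 -> L2[0][2]=45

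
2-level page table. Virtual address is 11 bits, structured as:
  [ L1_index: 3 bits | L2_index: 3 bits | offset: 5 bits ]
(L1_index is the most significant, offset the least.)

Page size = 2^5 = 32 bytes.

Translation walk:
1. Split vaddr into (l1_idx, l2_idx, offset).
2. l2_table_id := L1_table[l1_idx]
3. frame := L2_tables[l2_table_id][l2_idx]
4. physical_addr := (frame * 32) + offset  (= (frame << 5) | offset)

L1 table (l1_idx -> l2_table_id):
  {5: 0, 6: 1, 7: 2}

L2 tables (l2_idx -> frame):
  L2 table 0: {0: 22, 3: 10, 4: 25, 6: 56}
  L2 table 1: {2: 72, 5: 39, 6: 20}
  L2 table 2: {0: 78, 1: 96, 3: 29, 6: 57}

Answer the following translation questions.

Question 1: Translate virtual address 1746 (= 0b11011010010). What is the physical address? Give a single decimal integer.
vaddr = 1746 = 0b11011010010
Split: l1_idx=6, l2_idx=6, offset=18
L1[6] = 1
L2[1][6] = 20
paddr = 20 * 32 + 18 = 658

Answer: 658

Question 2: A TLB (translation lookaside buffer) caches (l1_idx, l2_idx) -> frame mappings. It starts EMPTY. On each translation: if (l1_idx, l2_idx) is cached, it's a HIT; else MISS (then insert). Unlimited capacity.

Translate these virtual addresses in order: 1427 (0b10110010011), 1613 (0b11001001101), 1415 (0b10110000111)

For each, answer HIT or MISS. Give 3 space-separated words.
Answer: MISS MISS HIT

Derivation:
vaddr=1427: (5,4) not in TLB -> MISS, insert
vaddr=1613: (6,2) not in TLB -> MISS, insert
vaddr=1415: (5,4) in TLB -> HIT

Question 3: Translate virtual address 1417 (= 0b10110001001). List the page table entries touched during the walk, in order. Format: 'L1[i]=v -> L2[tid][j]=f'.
Answer: L1[5]=0 -> L2[0][4]=25

Derivation:
vaddr = 1417 = 0b10110001001
Split: l1_idx=5, l2_idx=4, offset=9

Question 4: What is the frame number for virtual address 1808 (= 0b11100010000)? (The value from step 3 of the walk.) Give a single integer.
vaddr = 1808: l1_idx=7, l2_idx=0
L1[7] = 2; L2[2][0] = 78

Answer: 78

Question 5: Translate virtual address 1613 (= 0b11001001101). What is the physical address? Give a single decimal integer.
vaddr = 1613 = 0b11001001101
Split: l1_idx=6, l2_idx=2, offset=13
L1[6] = 1
L2[1][2] = 72
paddr = 72 * 32 + 13 = 2317

Answer: 2317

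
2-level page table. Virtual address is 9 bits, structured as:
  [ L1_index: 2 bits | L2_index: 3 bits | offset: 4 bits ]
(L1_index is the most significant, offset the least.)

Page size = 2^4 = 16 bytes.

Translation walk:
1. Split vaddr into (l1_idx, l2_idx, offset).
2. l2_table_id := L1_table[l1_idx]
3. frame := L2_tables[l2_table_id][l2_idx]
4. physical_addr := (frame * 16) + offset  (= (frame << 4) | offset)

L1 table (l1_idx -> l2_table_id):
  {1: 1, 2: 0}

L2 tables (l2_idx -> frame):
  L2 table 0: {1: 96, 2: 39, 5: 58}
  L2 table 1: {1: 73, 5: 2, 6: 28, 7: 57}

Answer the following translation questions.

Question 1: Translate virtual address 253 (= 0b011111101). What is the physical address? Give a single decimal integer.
Answer: 925

Derivation:
vaddr = 253 = 0b011111101
Split: l1_idx=1, l2_idx=7, offset=13
L1[1] = 1
L2[1][7] = 57
paddr = 57 * 16 + 13 = 925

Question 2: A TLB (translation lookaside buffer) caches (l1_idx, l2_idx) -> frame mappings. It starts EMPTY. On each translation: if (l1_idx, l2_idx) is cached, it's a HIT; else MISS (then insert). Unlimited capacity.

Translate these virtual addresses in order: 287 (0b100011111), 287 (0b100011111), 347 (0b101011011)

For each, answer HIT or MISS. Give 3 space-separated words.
Answer: MISS HIT MISS

Derivation:
vaddr=287: (2,1) not in TLB -> MISS, insert
vaddr=287: (2,1) in TLB -> HIT
vaddr=347: (2,5) not in TLB -> MISS, insert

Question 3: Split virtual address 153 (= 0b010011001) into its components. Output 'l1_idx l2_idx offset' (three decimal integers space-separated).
vaddr = 153 = 0b010011001
  top 2 bits -> l1_idx = 1
  next 3 bits -> l2_idx = 1
  bottom 4 bits -> offset = 9

Answer: 1 1 9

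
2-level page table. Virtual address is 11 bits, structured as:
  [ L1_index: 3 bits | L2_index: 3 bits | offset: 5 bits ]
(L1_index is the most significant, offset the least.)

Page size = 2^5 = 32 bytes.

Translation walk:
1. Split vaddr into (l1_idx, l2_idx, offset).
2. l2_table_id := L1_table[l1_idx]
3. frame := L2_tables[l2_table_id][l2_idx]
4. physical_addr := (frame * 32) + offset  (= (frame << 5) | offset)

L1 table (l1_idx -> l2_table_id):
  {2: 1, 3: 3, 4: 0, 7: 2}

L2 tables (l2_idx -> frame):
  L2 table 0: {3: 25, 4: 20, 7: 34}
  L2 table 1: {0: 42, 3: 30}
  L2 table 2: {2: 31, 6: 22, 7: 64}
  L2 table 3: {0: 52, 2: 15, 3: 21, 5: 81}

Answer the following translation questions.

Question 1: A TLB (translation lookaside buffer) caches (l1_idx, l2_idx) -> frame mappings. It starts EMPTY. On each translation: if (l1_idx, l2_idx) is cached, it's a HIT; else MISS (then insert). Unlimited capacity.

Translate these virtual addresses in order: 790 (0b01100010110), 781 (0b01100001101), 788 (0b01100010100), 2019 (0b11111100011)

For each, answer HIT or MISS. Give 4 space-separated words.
Answer: MISS HIT HIT MISS

Derivation:
vaddr=790: (3,0) not in TLB -> MISS, insert
vaddr=781: (3,0) in TLB -> HIT
vaddr=788: (3,0) in TLB -> HIT
vaddr=2019: (7,7) not in TLB -> MISS, insert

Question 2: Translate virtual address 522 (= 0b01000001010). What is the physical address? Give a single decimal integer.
vaddr = 522 = 0b01000001010
Split: l1_idx=2, l2_idx=0, offset=10
L1[2] = 1
L2[1][0] = 42
paddr = 42 * 32 + 10 = 1354

Answer: 1354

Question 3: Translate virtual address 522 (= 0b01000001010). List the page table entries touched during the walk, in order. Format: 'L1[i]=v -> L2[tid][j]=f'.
Answer: L1[2]=1 -> L2[1][0]=42

Derivation:
vaddr = 522 = 0b01000001010
Split: l1_idx=2, l2_idx=0, offset=10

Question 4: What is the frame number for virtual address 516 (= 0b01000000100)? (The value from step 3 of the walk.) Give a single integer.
Answer: 42

Derivation:
vaddr = 516: l1_idx=2, l2_idx=0
L1[2] = 1; L2[1][0] = 42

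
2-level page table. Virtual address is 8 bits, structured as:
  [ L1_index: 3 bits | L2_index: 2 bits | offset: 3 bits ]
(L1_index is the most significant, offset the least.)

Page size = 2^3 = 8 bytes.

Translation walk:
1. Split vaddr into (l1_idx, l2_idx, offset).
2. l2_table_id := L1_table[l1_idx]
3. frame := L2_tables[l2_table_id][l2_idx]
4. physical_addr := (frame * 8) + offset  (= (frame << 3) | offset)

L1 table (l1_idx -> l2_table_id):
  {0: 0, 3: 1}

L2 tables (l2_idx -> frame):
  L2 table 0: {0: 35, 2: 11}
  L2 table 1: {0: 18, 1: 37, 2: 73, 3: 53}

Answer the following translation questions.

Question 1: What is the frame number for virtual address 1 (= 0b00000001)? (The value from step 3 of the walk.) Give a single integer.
Answer: 35

Derivation:
vaddr = 1: l1_idx=0, l2_idx=0
L1[0] = 0; L2[0][0] = 35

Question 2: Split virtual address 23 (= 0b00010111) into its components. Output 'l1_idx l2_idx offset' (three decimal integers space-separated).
vaddr = 23 = 0b00010111
  top 3 bits -> l1_idx = 0
  next 2 bits -> l2_idx = 2
  bottom 3 bits -> offset = 7

Answer: 0 2 7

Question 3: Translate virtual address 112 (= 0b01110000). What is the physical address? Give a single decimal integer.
vaddr = 112 = 0b01110000
Split: l1_idx=3, l2_idx=2, offset=0
L1[3] = 1
L2[1][2] = 73
paddr = 73 * 8 + 0 = 584

Answer: 584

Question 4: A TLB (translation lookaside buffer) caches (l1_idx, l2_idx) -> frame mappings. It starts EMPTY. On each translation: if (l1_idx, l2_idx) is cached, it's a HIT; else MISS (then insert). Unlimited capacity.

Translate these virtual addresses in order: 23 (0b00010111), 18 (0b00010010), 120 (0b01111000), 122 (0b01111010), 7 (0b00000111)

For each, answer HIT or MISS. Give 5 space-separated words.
vaddr=23: (0,2) not in TLB -> MISS, insert
vaddr=18: (0,2) in TLB -> HIT
vaddr=120: (3,3) not in TLB -> MISS, insert
vaddr=122: (3,3) in TLB -> HIT
vaddr=7: (0,0) not in TLB -> MISS, insert

Answer: MISS HIT MISS HIT MISS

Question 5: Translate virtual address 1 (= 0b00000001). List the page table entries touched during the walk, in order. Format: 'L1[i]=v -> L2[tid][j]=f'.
vaddr = 1 = 0b00000001
Split: l1_idx=0, l2_idx=0, offset=1

Answer: L1[0]=0 -> L2[0][0]=35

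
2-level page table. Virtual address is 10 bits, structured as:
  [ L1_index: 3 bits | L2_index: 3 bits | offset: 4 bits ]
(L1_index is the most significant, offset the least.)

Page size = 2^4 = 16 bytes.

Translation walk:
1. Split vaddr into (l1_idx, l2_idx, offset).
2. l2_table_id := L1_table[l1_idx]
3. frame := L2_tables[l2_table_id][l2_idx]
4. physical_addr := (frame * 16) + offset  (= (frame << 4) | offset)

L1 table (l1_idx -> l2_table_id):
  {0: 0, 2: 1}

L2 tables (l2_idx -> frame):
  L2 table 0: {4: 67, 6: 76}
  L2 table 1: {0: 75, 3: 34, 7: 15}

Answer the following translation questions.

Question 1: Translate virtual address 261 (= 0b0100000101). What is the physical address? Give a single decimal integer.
Answer: 1205

Derivation:
vaddr = 261 = 0b0100000101
Split: l1_idx=2, l2_idx=0, offset=5
L1[2] = 1
L2[1][0] = 75
paddr = 75 * 16 + 5 = 1205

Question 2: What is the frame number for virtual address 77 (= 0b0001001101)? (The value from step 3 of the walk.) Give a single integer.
Answer: 67

Derivation:
vaddr = 77: l1_idx=0, l2_idx=4
L1[0] = 0; L2[0][4] = 67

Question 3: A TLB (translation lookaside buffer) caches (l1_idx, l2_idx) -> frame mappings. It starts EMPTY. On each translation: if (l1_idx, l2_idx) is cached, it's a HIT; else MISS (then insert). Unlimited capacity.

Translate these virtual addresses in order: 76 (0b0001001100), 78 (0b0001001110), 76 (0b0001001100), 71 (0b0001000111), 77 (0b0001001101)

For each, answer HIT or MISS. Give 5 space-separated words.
vaddr=76: (0,4) not in TLB -> MISS, insert
vaddr=78: (0,4) in TLB -> HIT
vaddr=76: (0,4) in TLB -> HIT
vaddr=71: (0,4) in TLB -> HIT
vaddr=77: (0,4) in TLB -> HIT

Answer: MISS HIT HIT HIT HIT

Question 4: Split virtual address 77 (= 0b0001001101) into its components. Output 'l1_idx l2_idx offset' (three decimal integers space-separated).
Answer: 0 4 13

Derivation:
vaddr = 77 = 0b0001001101
  top 3 bits -> l1_idx = 0
  next 3 bits -> l2_idx = 4
  bottom 4 bits -> offset = 13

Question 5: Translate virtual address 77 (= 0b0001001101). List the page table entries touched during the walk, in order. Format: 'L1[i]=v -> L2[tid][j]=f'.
vaddr = 77 = 0b0001001101
Split: l1_idx=0, l2_idx=4, offset=13

Answer: L1[0]=0 -> L2[0][4]=67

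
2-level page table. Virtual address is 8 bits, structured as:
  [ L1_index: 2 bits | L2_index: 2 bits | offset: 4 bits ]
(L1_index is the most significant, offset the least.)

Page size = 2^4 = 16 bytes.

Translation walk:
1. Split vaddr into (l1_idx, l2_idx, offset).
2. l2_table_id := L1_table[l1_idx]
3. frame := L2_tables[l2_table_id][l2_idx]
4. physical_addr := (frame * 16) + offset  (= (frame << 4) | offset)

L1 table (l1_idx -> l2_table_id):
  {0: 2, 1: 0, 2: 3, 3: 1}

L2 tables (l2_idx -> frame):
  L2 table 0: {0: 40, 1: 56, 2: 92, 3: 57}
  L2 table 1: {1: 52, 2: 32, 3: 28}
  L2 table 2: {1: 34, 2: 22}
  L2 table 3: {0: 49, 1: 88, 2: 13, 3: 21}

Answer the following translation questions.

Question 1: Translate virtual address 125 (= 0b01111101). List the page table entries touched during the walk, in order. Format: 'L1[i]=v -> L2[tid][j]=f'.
vaddr = 125 = 0b01111101
Split: l1_idx=1, l2_idx=3, offset=13

Answer: L1[1]=0 -> L2[0][3]=57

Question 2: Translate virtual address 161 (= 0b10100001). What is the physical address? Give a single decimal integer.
Answer: 209

Derivation:
vaddr = 161 = 0b10100001
Split: l1_idx=2, l2_idx=2, offset=1
L1[2] = 3
L2[3][2] = 13
paddr = 13 * 16 + 1 = 209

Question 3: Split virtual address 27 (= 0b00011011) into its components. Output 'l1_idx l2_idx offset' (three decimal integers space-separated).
vaddr = 27 = 0b00011011
  top 2 bits -> l1_idx = 0
  next 2 bits -> l2_idx = 1
  bottom 4 bits -> offset = 11

Answer: 0 1 11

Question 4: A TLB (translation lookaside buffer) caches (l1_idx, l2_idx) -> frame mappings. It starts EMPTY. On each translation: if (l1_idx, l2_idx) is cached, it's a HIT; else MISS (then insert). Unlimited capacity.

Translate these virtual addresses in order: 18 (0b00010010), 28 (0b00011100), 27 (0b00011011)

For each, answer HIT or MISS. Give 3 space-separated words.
Answer: MISS HIT HIT

Derivation:
vaddr=18: (0,1) not in TLB -> MISS, insert
vaddr=28: (0,1) in TLB -> HIT
vaddr=27: (0,1) in TLB -> HIT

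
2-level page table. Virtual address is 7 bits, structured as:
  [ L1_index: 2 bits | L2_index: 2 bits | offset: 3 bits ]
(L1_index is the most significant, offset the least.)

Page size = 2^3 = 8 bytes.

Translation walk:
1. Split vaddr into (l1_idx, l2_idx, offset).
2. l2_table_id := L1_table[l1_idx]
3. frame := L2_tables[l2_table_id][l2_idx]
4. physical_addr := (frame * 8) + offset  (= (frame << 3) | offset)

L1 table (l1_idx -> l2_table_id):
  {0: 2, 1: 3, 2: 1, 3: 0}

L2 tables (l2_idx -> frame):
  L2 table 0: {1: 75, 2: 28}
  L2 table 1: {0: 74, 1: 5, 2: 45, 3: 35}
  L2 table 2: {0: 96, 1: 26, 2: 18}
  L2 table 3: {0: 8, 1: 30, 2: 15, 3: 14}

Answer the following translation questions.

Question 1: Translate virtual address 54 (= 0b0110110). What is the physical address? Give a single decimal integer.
Answer: 126

Derivation:
vaddr = 54 = 0b0110110
Split: l1_idx=1, l2_idx=2, offset=6
L1[1] = 3
L2[3][2] = 15
paddr = 15 * 8 + 6 = 126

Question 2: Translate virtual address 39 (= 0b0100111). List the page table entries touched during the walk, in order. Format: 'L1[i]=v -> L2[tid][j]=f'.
vaddr = 39 = 0b0100111
Split: l1_idx=1, l2_idx=0, offset=7

Answer: L1[1]=3 -> L2[3][0]=8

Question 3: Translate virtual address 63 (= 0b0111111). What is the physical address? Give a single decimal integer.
vaddr = 63 = 0b0111111
Split: l1_idx=1, l2_idx=3, offset=7
L1[1] = 3
L2[3][3] = 14
paddr = 14 * 8 + 7 = 119

Answer: 119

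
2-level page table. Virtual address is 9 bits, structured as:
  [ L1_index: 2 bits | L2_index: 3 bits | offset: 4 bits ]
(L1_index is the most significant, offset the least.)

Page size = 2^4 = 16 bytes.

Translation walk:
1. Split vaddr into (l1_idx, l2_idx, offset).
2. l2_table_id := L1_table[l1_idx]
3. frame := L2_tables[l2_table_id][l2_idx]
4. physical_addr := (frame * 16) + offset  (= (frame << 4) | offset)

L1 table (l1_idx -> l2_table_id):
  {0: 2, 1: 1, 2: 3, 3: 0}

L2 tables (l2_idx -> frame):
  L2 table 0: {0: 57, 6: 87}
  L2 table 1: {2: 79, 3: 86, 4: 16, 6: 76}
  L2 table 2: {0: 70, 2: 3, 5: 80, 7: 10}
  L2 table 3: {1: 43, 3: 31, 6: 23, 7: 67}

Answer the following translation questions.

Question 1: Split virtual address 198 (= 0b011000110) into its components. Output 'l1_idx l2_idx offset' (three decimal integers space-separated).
Answer: 1 4 6

Derivation:
vaddr = 198 = 0b011000110
  top 2 bits -> l1_idx = 1
  next 3 bits -> l2_idx = 4
  bottom 4 bits -> offset = 6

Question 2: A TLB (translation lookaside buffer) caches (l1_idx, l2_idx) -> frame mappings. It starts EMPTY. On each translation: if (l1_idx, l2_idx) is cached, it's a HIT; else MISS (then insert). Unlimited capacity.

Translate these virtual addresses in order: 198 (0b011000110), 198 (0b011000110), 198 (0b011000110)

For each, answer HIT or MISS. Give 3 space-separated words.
vaddr=198: (1,4) not in TLB -> MISS, insert
vaddr=198: (1,4) in TLB -> HIT
vaddr=198: (1,4) in TLB -> HIT

Answer: MISS HIT HIT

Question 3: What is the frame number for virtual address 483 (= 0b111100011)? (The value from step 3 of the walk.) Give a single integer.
vaddr = 483: l1_idx=3, l2_idx=6
L1[3] = 0; L2[0][6] = 87

Answer: 87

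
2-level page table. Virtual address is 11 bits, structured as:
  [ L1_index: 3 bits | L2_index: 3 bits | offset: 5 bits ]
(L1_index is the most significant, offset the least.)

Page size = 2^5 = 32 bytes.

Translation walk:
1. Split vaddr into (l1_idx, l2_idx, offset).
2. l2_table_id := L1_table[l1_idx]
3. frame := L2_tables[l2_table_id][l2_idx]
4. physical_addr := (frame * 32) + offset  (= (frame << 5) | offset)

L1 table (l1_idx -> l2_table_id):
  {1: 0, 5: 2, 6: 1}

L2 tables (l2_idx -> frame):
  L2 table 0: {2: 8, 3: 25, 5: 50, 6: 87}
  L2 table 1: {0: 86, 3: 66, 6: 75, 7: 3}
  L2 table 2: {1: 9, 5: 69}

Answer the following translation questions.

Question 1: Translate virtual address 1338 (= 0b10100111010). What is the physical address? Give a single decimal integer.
Answer: 314

Derivation:
vaddr = 1338 = 0b10100111010
Split: l1_idx=5, l2_idx=1, offset=26
L1[5] = 2
L2[2][1] = 9
paddr = 9 * 32 + 26 = 314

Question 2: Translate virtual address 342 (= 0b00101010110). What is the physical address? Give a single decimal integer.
Answer: 278

Derivation:
vaddr = 342 = 0b00101010110
Split: l1_idx=1, l2_idx=2, offset=22
L1[1] = 0
L2[0][2] = 8
paddr = 8 * 32 + 22 = 278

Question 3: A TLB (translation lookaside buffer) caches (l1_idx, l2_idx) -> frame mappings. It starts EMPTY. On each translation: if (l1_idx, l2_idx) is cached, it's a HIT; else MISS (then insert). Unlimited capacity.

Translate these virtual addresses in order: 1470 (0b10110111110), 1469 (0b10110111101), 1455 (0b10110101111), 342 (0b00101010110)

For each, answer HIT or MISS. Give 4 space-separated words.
vaddr=1470: (5,5) not in TLB -> MISS, insert
vaddr=1469: (5,5) in TLB -> HIT
vaddr=1455: (5,5) in TLB -> HIT
vaddr=342: (1,2) not in TLB -> MISS, insert

Answer: MISS HIT HIT MISS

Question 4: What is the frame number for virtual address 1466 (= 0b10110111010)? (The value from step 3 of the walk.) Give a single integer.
Answer: 69

Derivation:
vaddr = 1466: l1_idx=5, l2_idx=5
L1[5] = 2; L2[2][5] = 69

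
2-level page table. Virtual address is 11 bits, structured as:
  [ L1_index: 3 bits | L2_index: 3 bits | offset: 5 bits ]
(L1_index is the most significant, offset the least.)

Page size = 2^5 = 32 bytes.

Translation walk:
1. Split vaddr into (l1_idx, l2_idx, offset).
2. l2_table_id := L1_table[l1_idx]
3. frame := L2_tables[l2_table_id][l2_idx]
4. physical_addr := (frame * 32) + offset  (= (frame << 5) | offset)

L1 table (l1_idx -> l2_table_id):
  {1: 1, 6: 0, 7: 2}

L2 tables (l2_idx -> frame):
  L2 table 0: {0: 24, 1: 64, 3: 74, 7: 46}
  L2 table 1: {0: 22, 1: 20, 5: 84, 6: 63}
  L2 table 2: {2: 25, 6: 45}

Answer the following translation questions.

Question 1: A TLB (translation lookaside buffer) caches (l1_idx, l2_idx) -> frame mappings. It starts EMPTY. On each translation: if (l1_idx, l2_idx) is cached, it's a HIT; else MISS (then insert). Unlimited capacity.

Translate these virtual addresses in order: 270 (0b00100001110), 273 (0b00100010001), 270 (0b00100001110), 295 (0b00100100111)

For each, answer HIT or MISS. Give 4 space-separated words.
Answer: MISS HIT HIT MISS

Derivation:
vaddr=270: (1,0) not in TLB -> MISS, insert
vaddr=273: (1,0) in TLB -> HIT
vaddr=270: (1,0) in TLB -> HIT
vaddr=295: (1,1) not in TLB -> MISS, insert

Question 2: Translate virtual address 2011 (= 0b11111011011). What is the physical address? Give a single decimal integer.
Answer: 1467

Derivation:
vaddr = 2011 = 0b11111011011
Split: l1_idx=7, l2_idx=6, offset=27
L1[7] = 2
L2[2][6] = 45
paddr = 45 * 32 + 27 = 1467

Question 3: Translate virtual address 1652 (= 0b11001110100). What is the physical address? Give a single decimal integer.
Answer: 2388

Derivation:
vaddr = 1652 = 0b11001110100
Split: l1_idx=6, l2_idx=3, offset=20
L1[6] = 0
L2[0][3] = 74
paddr = 74 * 32 + 20 = 2388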